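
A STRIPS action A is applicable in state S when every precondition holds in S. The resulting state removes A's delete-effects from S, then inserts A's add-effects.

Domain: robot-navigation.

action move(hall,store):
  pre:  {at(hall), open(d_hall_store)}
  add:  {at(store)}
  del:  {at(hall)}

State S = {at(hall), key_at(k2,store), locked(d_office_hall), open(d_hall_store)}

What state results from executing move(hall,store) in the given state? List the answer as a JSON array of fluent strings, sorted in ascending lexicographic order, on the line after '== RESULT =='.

Progress:
  pre ⊆ S: {at(hall), open(d_hall_store)} ⊆ S  — applicable
  S \ del = {key_at(k2,store), locked(d_office_hall), open(d_hall_store)}
  ∪ add   = {at(store), key_at(k2,store), locked(d_office_hall), open(d_hall_store)}

== RESULT ==
["at(store)", "key_at(k2,store)", "locked(d_office_hall)", "open(d_hall_store)"]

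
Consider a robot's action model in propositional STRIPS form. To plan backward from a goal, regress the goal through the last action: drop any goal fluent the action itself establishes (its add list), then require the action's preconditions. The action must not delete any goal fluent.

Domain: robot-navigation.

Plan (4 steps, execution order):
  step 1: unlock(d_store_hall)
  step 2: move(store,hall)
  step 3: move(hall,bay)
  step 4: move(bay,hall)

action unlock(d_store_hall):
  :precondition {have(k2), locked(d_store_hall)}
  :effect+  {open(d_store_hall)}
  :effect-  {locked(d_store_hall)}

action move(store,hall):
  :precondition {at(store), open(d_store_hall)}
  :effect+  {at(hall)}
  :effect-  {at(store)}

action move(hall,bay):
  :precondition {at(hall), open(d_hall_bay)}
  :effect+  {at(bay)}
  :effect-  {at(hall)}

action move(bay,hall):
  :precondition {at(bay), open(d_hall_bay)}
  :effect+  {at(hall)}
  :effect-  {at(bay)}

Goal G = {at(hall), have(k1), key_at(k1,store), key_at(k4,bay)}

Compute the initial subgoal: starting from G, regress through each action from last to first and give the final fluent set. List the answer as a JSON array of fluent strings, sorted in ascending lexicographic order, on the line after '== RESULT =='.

Work backward from the goal:
  through step 4 (move(bay,hall)): drop {at(hall)}, keep {have(k1), key_at(k1,store), key_at(k4,bay)}, require {at(bay), open(d_hall_bay)}
    → {at(bay), have(k1), key_at(k1,store), key_at(k4,bay), open(d_hall_bay)}
  through step 3 (move(hall,bay)): drop {at(bay)}, keep {have(k1), key_at(k1,store), key_at(k4,bay), open(d_hall_bay)}, require {at(hall), open(d_hall_bay)}
    → {at(hall), have(k1), key_at(k1,store), key_at(k4,bay), open(d_hall_bay)}
  through step 2 (move(store,hall)): drop {at(hall)}, keep {have(k1), key_at(k1,store), key_at(k4,bay), open(d_hall_bay)}, require {at(store), open(d_store_hall)}
    → {at(store), have(k1), key_at(k1,store), key_at(k4,bay), open(d_hall_bay), open(d_store_hall)}
  through step 1 (unlock(d_store_hall)): drop {open(d_store_hall)}, keep {at(store), have(k1), key_at(k1,store), key_at(k4,bay), open(d_hall_bay)}, require {have(k2), locked(d_store_hall)}
    → {at(store), have(k1), have(k2), key_at(k1,store), key_at(k4,bay), locked(d_store_hall), open(d_hall_bay)}

== RESULT ==
["at(store)", "have(k1)", "have(k2)", "key_at(k1,store)", "key_at(k4,bay)", "locked(d_store_hall)", "open(d_hall_bay)"]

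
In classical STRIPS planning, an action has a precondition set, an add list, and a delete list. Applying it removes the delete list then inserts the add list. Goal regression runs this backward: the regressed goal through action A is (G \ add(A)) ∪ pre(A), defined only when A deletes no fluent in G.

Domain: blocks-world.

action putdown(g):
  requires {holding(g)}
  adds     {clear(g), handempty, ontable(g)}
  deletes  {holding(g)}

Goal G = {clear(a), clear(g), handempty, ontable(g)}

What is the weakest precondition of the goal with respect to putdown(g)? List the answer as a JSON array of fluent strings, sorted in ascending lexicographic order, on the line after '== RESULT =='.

Regress:
  G ∩ del = {}  (empty — regression defined)
  G \ add = {clear(a), clear(g), handempty, ontable(g)} \ {clear(g), handempty, ontable(g)} = {clear(a)}
  ∪ pre   = {clear(a)} ∪ {holding(g)}
          = {clear(a), holding(g)}

== RESULT ==
["clear(a)", "holding(g)"]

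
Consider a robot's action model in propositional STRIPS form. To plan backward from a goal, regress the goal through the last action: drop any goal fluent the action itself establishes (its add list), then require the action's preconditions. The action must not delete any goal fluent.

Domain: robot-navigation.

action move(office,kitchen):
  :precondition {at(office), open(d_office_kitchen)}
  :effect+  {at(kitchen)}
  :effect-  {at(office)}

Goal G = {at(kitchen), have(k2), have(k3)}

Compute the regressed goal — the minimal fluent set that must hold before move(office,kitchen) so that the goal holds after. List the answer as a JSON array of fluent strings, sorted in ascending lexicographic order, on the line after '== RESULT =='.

Regress:
  G ∩ del = {}  (empty — regression defined)
  G \ add = {at(kitchen), have(k2), have(k3)} \ {at(kitchen)} = {have(k2), have(k3)}
  ∪ pre   = {have(k2), have(k3)} ∪ {at(office), open(d_office_kitchen)}
          = {at(office), have(k2), have(k3), open(d_office_kitchen)}

== RESULT ==
["at(office)", "have(k2)", "have(k3)", "open(d_office_kitchen)"]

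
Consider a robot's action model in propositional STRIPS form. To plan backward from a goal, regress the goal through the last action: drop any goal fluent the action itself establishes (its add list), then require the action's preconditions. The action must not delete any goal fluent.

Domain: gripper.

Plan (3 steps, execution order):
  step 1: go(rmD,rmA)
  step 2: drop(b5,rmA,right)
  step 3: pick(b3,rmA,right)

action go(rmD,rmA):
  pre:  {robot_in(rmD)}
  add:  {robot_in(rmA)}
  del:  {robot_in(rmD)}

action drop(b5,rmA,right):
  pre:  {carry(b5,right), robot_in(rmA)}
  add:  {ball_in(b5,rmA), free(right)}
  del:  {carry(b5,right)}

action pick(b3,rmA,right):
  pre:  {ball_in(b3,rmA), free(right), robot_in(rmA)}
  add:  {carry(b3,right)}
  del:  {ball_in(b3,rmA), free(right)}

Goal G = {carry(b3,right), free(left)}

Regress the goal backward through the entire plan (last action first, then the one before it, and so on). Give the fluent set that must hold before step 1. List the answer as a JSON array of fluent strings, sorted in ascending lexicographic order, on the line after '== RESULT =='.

Work backward from the goal:
  through step 3 (pick(b3,rmA,right)): drop {carry(b3,right)}, keep {free(left)}, require {ball_in(b3,rmA), free(right), robot_in(rmA)}
    → {ball_in(b3,rmA), free(left), free(right), robot_in(rmA)}
  through step 2 (drop(b5,rmA,right)): drop {free(right)}, keep {ball_in(b3,rmA), free(left), robot_in(rmA)}, require {carry(b5,right), robot_in(rmA)}
    → {ball_in(b3,rmA), carry(b5,right), free(left), robot_in(rmA)}
  through step 1 (go(rmD,rmA)): drop {robot_in(rmA)}, keep {ball_in(b3,rmA), carry(b5,right), free(left)}, require {robot_in(rmD)}
    → {ball_in(b3,rmA), carry(b5,right), free(left), robot_in(rmD)}

== RESULT ==
["ball_in(b3,rmA)", "carry(b5,right)", "free(left)", "robot_in(rmD)"]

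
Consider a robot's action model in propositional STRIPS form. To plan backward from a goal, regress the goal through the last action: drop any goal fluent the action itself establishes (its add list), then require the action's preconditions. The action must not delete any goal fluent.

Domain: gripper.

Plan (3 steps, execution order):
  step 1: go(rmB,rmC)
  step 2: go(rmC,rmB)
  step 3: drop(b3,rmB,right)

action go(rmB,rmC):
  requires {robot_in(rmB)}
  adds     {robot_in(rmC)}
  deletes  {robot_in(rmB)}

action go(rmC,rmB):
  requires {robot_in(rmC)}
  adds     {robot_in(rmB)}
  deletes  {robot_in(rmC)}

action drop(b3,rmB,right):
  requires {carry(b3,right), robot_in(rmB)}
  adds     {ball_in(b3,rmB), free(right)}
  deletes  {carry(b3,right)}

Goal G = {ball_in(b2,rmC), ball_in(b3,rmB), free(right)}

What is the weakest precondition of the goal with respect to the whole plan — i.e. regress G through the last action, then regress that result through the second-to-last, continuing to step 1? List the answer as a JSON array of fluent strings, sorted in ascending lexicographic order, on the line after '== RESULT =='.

Regress step by step:
  through step 3 (drop(b3,rmB,right)): drop {ball_in(b3,rmB), free(right)}, keep {ball_in(b2,rmC)}, require {carry(b3,right), robot_in(rmB)}
    → {ball_in(b2,rmC), carry(b3,right), robot_in(rmB)}
  through step 2 (go(rmC,rmB)): drop {robot_in(rmB)}, keep {ball_in(b2,rmC), carry(b3,right)}, require {robot_in(rmC)}
    → {ball_in(b2,rmC), carry(b3,right), robot_in(rmC)}
  through step 1 (go(rmB,rmC)): drop {robot_in(rmC)}, keep {ball_in(b2,rmC), carry(b3,right)}, require {robot_in(rmB)}
    → {ball_in(b2,rmC), carry(b3,right), robot_in(rmB)}

== RESULT ==
["ball_in(b2,rmC)", "carry(b3,right)", "robot_in(rmB)"]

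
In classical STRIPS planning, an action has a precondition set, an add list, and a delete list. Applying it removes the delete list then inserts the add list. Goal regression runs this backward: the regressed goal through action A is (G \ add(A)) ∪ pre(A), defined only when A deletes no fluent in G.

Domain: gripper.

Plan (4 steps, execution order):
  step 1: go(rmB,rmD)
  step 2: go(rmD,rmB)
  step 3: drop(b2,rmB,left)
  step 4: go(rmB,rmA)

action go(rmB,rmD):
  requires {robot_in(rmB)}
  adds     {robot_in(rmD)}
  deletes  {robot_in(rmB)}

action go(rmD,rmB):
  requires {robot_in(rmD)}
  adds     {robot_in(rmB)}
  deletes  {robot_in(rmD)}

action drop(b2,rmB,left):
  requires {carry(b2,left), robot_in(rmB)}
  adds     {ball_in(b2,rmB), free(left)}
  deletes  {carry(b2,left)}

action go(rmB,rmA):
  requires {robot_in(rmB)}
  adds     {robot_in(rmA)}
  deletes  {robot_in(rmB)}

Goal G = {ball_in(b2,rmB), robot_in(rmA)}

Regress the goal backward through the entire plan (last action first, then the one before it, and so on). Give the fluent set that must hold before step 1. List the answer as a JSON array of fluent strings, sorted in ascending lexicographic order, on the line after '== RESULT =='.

Work backward from the goal:
  through step 4 (go(rmB,rmA)): drop {robot_in(rmA)}, keep {ball_in(b2,rmB)}, require {robot_in(rmB)}
    → {ball_in(b2,rmB), robot_in(rmB)}
  through step 3 (drop(b2,rmB,left)): drop {ball_in(b2,rmB)}, keep {robot_in(rmB)}, require {carry(b2,left), robot_in(rmB)}
    → {carry(b2,left), robot_in(rmB)}
  through step 2 (go(rmD,rmB)): drop {robot_in(rmB)}, keep {carry(b2,left)}, require {robot_in(rmD)}
    → {carry(b2,left), robot_in(rmD)}
  through step 1 (go(rmB,rmD)): drop {robot_in(rmD)}, keep {carry(b2,left)}, require {robot_in(rmB)}
    → {carry(b2,left), robot_in(rmB)}

== RESULT ==
["carry(b2,left)", "robot_in(rmB)"]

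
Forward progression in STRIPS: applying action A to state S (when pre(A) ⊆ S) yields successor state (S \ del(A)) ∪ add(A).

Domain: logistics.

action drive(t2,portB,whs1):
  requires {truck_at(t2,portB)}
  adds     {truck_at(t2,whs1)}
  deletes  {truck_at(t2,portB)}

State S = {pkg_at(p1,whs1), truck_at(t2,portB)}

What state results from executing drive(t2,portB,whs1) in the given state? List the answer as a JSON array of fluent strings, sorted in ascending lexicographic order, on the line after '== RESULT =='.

Compute (S \ del) ∪ add:
  pre ⊆ S: {truck_at(t2,portB)} ⊆ S  — applicable
  S \ del = {pkg_at(p1,whs1)}
  ∪ add   = {pkg_at(p1,whs1), truck_at(t2,whs1)}

== RESULT ==
["pkg_at(p1,whs1)", "truck_at(t2,whs1)"]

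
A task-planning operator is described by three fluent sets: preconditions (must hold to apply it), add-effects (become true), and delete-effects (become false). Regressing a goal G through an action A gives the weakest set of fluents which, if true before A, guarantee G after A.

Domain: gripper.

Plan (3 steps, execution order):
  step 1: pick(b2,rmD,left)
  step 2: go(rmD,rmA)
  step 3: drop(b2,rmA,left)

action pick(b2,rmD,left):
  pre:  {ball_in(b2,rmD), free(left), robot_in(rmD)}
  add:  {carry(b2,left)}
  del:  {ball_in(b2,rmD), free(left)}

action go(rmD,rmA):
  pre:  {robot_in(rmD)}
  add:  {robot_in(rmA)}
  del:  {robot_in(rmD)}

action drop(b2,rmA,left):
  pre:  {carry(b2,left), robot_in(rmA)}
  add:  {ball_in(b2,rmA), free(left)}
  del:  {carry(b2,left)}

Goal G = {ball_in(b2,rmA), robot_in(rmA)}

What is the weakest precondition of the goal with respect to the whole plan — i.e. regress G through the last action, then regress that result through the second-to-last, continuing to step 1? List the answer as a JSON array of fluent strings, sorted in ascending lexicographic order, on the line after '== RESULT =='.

Work backward from the goal:
  through step 3 (drop(b2,rmA,left)): drop {ball_in(b2,rmA)}, keep {robot_in(rmA)}, require {carry(b2,left), robot_in(rmA)}
    → {carry(b2,left), robot_in(rmA)}
  through step 2 (go(rmD,rmA)): drop {robot_in(rmA)}, keep {carry(b2,left)}, require {robot_in(rmD)}
    → {carry(b2,left), robot_in(rmD)}
  through step 1 (pick(b2,rmD,left)): drop {carry(b2,left)}, keep {robot_in(rmD)}, require {ball_in(b2,rmD), free(left), robot_in(rmD)}
    → {ball_in(b2,rmD), free(left), robot_in(rmD)}

== RESULT ==
["ball_in(b2,rmD)", "free(left)", "robot_in(rmD)"]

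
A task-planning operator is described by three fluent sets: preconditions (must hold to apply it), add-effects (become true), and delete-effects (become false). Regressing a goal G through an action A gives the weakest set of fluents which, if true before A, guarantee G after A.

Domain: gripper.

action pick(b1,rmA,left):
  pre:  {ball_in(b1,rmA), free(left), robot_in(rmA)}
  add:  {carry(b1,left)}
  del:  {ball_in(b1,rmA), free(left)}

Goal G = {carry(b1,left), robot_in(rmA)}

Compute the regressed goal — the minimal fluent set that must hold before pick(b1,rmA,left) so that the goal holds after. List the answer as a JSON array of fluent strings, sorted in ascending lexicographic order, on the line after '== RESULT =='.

Regress:
  G ∩ del = {}  (empty — regression defined)
  G \ add = {carry(b1,left), robot_in(rmA)} \ {carry(b1,left)} = {robot_in(rmA)}
  ∪ pre   = {robot_in(rmA)} ∪ {ball_in(b1,rmA), free(left), robot_in(rmA)}
          = {ball_in(b1,rmA), free(left), robot_in(rmA)}

== RESULT ==
["ball_in(b1,rmA)", "free(left)", "robot_in(rmA)"]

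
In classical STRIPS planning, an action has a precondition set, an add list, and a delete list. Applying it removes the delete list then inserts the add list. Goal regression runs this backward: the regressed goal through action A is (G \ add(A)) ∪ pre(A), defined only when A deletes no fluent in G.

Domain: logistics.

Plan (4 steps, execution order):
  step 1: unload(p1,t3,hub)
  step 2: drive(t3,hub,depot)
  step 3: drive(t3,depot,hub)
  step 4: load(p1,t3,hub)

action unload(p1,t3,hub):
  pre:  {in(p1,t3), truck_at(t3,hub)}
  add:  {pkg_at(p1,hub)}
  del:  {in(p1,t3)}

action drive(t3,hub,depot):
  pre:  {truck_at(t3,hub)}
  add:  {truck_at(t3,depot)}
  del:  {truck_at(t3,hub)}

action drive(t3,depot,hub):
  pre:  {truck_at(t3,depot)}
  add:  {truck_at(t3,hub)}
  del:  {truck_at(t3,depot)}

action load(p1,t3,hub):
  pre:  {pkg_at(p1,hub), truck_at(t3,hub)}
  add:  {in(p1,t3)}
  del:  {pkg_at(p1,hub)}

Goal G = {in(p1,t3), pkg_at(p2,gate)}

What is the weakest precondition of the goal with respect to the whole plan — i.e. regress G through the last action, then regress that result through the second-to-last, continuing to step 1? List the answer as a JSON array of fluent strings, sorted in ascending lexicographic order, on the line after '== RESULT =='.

Regress step by step:
  through step 4 (load(p1,t3,hub)): drop {in(p1,t3)}, keep {pkg_at(p2,gate)}, require {pkg_at(p1,hub), truck_at(t3,hub)}
    → {pkg_at(p1,hub), pkg_at(p2,gate), truck_at(t3,hub)}
  through step 3 (drive(t3,depot,hub)): drop {truck_at(t3,hub)}, keep {pkg_at(p1,hub), pkg_at(p2,gate)}, require {truck_at(t3,depot)}
    → {pkg_at(p1,hub), pkg_at(p2,gate), truck_at(t3,depot)}
  through step 2 (drive(t3,hub,depot)): drop {truck_at(t3,depot)}, keep {pkg_at(p1,hub), pkg_at(p2,gate)}, require {truck_at(t3,hub)}
    → {pkg_at(p1,hub), pkg_at(p2,gate), truck_at(t3,hub)}
  through step 1 (unload(p1,t3,hub)): drop {pkg_at(p1,hub)}, keep {pkg_at(p2,gate), truck_at(t3,hub)}, require {in(p1,t3), truck_at(t3,hub)}
    → {in(p1,t3), pkg_at(p2,gate), truck_at(t3,hub)}

== RESULT ==
["in(p1,t3)", "pkg_at(p2,gate)", "truck_at(t3,hub)"]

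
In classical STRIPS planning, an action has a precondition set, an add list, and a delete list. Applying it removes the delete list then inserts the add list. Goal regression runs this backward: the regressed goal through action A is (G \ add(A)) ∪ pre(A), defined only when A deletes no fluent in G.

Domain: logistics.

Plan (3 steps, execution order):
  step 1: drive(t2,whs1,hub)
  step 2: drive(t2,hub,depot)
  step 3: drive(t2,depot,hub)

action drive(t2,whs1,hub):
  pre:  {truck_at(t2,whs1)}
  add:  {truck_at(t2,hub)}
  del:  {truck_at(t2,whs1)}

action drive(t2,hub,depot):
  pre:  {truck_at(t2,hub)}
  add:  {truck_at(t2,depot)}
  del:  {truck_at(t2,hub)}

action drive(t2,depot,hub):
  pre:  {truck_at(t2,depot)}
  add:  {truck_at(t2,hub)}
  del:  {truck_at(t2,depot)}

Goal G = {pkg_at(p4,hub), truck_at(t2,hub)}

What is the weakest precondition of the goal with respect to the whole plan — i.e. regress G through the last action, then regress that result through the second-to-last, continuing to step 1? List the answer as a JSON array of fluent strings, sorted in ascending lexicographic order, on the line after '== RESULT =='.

Regress step by step:
  through step 3 (drive(t2,depot,hub)): drop {truck_at(t2,hub)}, keep {pkg_at(p4,hub)}, require {truck_at(t2,depot)}
    → {pkg_at(p4,hub), truck_at(t2,depot)}
  through step 2 (drive(t2,hub,depot)): drop {truck_at(t2,depot)}, keep {pkg_at(p4,hub)}, require {truck_at(t2,hub)}
    → {pkg_at(p4,hub), truck_at(t2,hub)}
  through step 1 (drive(t2,whs1,hub)): drop {truck_at(t2,hub)}, keep {pkg_at(p4,hub)}, require {truck_at(t2,whs1)}
    → {pkg_at(p4,hub), truck_at(t2,whs1)}

== RESULT ==
["pkg_at(p4,hub)", "truck_at(t2,whs1)"]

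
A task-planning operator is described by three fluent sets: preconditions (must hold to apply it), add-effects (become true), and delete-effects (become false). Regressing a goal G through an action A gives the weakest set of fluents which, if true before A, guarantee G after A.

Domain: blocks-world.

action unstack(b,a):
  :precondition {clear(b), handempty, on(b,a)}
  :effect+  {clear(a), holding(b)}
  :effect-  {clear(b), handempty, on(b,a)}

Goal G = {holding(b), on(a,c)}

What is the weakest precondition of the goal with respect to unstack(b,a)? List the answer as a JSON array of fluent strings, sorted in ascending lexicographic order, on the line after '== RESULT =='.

Regress:
  G ∩ del = {}  (empty — regression defined)
  G \ add = {holding(b), on(a,c)} \ {clear(a), holding(b)} = {on(a,c)}
  ∪ pre   = {on(a,c)} ∪ {clear(b), handempty, on(b,a)}
          = {clear(b), handempty, on(a,c), on(b,a)}

== RESULT ==
["clear(b)", "handempty", "on(a,c)", "on(b,a)"]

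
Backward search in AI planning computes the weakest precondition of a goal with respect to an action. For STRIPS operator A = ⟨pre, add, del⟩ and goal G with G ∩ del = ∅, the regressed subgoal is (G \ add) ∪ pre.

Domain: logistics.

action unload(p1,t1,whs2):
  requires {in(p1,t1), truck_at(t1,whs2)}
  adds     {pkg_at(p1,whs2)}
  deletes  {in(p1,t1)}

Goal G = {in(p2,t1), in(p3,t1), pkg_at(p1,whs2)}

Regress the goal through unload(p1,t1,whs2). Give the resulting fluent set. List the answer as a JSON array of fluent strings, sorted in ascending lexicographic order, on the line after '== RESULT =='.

Regress:
  G ∩ del = {}  (empty — regression defined)
  G \ add = {in(p2,t1), in(p3,t1), pkg_at(p1,whs2)} \ {pkg_at(p1,whs2)} = {in(p2,t1), in(p3,t1)}
  ∪ pre   = {in(p2,t1), in(p3,t1)} ∪ {in(p1,t1), truck_at(t1,whs2)}
          = {in(p1,t1), in(p2,t1), in(p3,t1), truck_at(t1,whs2)}

== RESULT ==
["in(p1,t1)", "in(p2,t1)", "in(p3,t1)", "truck_at(t1,whs2)"]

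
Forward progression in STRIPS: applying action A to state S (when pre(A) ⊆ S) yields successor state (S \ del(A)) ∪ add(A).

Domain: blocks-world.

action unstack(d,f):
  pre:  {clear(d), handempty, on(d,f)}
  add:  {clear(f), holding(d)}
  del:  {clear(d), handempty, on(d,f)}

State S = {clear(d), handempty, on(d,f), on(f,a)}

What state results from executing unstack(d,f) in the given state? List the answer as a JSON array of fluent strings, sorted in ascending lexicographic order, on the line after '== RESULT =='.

Progress:
  pre ⊆ S: {clear(d), handempty, on(d,f)} ⊆ S  — applicable
  S \ del = {on(f,a)}
  ∪ add   = {clear(f), holding(d), on(f,a)}

== RESULT ==
["clear(f)", "holding(d)", "on(f,a)"]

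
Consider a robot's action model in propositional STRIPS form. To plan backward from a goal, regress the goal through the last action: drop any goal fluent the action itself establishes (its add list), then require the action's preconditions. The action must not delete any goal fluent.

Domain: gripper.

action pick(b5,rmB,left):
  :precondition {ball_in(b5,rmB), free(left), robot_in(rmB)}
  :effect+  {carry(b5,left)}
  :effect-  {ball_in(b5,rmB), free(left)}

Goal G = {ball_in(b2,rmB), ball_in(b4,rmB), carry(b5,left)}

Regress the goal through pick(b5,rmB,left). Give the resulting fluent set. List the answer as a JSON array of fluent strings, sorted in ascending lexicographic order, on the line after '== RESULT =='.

Regress:
  G ∩ del = {}  (empty — regression defined)
  G \ add = {ball_in(b2,rmB), ball_in(b4,rmB), carry(b5,left)} \ {carry(b5,left)} = {ball_in(b2,rmB), ball_in(b4,rmB)}
  ∪ pre   = {ball_in(b2,rmB), ball_in(b4,rmB)} ∪ {ball_in(b5,rmB), free(left), robot_in(rmB)}
          = {ball_in(b2,rmB), ball_in(b4,rmB), ball_in(b5,rmB), free(left), robot_in(rmB)}

== RESULT ==
["ball_in(b2,rmB)", "ball_in(b4,rmB)", "ball_in(b5,rmB)", "free(left)", "robot_in(rmB)"]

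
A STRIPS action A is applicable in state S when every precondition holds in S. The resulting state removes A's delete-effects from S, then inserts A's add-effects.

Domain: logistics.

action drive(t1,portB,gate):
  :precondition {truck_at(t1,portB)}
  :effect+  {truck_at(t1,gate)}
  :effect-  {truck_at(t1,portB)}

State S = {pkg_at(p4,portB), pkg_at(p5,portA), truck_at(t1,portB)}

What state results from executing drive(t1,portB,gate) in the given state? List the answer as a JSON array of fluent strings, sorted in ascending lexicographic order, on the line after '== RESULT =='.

Progress:
  pre ⊆ S: {truck_at(t1,portB)} ⊆ S  — applicable
  S \ del = {pkg_at(p4,portB), pkg_at(p5,portA)}
  ∪ add   = {pkg_at(p4,portB), pkg_at(p5,portA), truck_at(t1,gate)}

== RESULT ==
["pkg_at(p4,portB)", "pkg_at(p5,portA)", "truck_at(t1,gate)"]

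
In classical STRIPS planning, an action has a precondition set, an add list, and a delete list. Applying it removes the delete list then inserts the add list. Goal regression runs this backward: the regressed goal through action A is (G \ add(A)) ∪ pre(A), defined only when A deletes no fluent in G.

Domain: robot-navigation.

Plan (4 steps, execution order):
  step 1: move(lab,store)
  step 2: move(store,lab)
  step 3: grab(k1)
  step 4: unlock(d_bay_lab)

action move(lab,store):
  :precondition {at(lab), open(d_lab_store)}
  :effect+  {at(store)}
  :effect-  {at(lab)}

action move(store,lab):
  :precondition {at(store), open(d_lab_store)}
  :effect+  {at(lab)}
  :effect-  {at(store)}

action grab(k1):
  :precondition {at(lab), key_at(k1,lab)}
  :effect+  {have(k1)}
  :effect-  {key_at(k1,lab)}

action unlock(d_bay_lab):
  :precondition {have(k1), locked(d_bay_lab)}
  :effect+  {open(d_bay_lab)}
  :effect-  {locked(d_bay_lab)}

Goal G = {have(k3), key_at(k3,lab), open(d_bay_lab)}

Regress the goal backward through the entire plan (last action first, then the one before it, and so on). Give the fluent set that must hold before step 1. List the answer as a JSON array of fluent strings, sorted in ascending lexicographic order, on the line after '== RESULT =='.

Work backward from the goal:
  through step 4 (unlock(d_bay_lab)): drop {open(d_bay_lab)}, keep {have(k3), key_at(k3,lab)}, require {have(k1), locked(d_bay_lab)}
    → {have(k1), have(k3), key_at(k3,lab), locked(d_bay_lab)}
  through step 3 (grab(k1)): drop {have(k1)}, keep {have(k3), key_at(k3,lab), locked(d_bay_lab)}, require {at(lab), key_at(k1,lab)}
    → {at(lab), have(k3), key_at(k1,lab), key_at(k3,lab), locked(d_bay_lab)}
  through step 2 (move(store,lab)): drop {at(lab)}, keep {have(k3), key_at(k1,lab), key_at(k3,lab), locked(d_bay_lab)}, require {at(store), open(d_lab_store)}
    → {at(store), have(k3), key_at(k1,lab), key_at(k3,lab), locked(d_bay_lab), open(d_lab_store)}
  through step 1 (move(lab,store)): drop {at(store)}, keep {have(k3), key_at(k1,lab), key_at(k3,lab), locked(d_bay_lab), open(d_lab_store)}, require {at(lab), open(d_lab_store)}
    → {at(lab), have(k3), key_at(k1,lab), key_at(k3,lab), locked(d_bay_lab), open(d_lab_store)}

== RESULT ==
["at(lab)", "have(k3)", "key_at(k1,lab)", "key_at(k3,lab)", "locked(d_bay_lab)", "open(d_lab_store)"]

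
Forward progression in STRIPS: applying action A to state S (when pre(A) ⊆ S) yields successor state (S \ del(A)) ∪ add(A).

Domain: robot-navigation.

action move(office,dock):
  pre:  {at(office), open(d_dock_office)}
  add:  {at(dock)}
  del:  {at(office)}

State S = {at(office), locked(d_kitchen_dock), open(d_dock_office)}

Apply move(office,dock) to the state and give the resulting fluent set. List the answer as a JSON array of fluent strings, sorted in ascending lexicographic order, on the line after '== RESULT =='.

Compute (S \ del) ∪ add:
  pre ⊆ S: {at(office), open(d_dock_office)} ⊆ S  — applicable
  S \ del = {locked(d_kitchen_dock), open(d_dock_office)}
  ∪ add   = {at(dock), locked(d_kitchen_dock), open(d_dock_office)}

== RESULT ==
["at(dock)", "locked(d_kitchen_dock)", "open(d_dock_office)"]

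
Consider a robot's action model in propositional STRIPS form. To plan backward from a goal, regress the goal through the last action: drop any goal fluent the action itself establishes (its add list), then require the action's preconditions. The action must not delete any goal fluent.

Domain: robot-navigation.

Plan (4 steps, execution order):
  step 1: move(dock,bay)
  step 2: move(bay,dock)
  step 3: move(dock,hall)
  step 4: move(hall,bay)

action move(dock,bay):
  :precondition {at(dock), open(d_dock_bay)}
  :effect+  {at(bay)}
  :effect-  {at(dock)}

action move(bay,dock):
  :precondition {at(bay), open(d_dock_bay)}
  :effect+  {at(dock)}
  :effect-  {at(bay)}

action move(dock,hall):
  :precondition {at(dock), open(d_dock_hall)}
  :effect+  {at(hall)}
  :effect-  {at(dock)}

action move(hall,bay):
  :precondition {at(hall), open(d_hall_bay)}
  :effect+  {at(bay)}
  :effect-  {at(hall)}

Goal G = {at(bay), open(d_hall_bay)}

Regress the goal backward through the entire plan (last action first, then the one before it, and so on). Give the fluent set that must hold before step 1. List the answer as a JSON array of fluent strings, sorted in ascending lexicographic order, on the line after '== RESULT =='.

Work backward from the goal:
  through step 4 (move(hall,bay)): drop {at(bay)}, keep {open(d_hall_bay)}, require {at(hall), open(d_hall_bay)}
    → {at(hall), open(d_hall_bay)}
  through step 3 (move(dock,hall)): drop {at(hall)}, keep {open(d_hall_bay)}, require {at(dock), open(d_dock_hall)}
    → {at(dock), open(d_dock_hall), open(d_hall_bay)}
  through step 2 (move(bay,dock)): drop {at(dock)}, keep {open(d_dock_hall), open(d_hall_bay)}, require {at(bay), open(d_dock_bay)}
    → {at(bay), open(d_dock_bay), open(d_dock_hall), open(d_hall_bay)}
  through step 1 (move(dock,bay)): drop {at(bay)}, keep {open(d_dock_bay), open(d_dock_hall), open(d_hall_bay)}, require {at(dock), open(d_dock_bay)}
    → {at(dock), open(d_dock_bay), open(d_dock_hall), open(d_hall_bay)}

== RESULT ==
["at(dock)", "open(d_dock_bay)", "open(d_dock_hall)", "open(d_hall_bay)"]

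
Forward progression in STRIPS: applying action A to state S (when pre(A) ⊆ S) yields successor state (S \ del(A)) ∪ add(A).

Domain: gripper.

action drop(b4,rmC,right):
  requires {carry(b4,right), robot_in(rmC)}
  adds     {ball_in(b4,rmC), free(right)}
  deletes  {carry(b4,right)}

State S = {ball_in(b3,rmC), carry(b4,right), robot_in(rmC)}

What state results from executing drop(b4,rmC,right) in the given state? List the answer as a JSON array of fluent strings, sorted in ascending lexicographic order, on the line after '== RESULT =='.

Progress:
  pre ⊆ S: {carry(b4,right), robot_in(rmC)} ⊆ S  — applicable
  S \ del = {ball_in(b3,rmC), robot_in(rmC)}
  ∪ add   = {ball_in(b3,rmC), ball_in(b4,rmC), free(right), robot_in(rmC)}

== RESULT ==
["ball_in(b3,rmC)", "ball_in(b4,rmC)", "free(right)", "robot_in(rmC)"]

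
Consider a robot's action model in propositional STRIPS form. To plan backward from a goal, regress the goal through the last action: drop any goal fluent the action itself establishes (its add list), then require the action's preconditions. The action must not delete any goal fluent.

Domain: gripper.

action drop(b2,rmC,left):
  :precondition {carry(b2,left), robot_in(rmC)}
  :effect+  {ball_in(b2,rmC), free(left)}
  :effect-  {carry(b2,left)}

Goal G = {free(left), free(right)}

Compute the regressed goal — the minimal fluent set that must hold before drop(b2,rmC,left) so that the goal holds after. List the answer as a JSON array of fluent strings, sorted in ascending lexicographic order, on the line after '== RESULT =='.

Regress:
  G ∩ del = {}  (empty — regression defined)
  G \ add = {free(left), free(right)} \ {ball_in(b2,rmC), free(left)} = {free(right)}
  ∪ pre   = {free(right)} ∪ {carry(b2,left), robot_in(rmC)}
          = {carry(b2,left), free(right), robot_in(rmC)}

== RESULT ==
["carry(b2,left)", "free(right)", "robot_in(rmC)"]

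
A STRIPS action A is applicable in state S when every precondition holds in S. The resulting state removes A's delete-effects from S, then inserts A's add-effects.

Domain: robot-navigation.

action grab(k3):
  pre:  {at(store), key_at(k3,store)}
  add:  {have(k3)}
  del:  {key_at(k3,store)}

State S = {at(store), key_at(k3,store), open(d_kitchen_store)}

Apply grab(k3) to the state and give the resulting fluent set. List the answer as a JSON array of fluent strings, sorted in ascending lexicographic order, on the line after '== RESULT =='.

Progress:
  pre ⊆ S: {at(store), key_at(k3,store)} ⊆ S  — applicable
  S \ del = {at(store), open(d_kitchen_store)}
  ∪ add   = {at(store), have(k3), open(d_kitchen_store)}

== RESULT ==
["at(store)", "have(k3)", "open(d_kitchen_store)"]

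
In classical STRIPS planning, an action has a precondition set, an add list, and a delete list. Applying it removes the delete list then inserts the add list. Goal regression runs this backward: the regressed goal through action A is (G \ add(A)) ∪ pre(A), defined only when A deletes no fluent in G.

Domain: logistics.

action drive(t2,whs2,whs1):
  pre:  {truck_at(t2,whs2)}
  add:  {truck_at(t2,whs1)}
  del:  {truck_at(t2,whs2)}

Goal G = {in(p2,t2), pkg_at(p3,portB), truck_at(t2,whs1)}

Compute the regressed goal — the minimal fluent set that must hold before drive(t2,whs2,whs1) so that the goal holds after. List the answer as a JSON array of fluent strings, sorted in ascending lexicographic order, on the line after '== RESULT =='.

Compute (G \ add) ∪ pre:
  G ∩ del = {}  (empty — regression defined)
  G \ add = {in(p2,t2), pkg_at(p3,portB), truck_at(t2,whs1)} \ {truck_at(t2,whs1)} = {in(p2,t2), pkg_at(p3,portB)}
  ∪ pre   = {in(p2,t2), pkg_at(p3,portB)} ∪ {truck_at(t2,whs2)}
          = {in(p2,t2), pkg_at(p3,portB), truck_at(t2,whs2)}

== RESULT ==
["in(p2,t2)", "pkg_at(p3,portB)", "truck_at(t2,whs2)"]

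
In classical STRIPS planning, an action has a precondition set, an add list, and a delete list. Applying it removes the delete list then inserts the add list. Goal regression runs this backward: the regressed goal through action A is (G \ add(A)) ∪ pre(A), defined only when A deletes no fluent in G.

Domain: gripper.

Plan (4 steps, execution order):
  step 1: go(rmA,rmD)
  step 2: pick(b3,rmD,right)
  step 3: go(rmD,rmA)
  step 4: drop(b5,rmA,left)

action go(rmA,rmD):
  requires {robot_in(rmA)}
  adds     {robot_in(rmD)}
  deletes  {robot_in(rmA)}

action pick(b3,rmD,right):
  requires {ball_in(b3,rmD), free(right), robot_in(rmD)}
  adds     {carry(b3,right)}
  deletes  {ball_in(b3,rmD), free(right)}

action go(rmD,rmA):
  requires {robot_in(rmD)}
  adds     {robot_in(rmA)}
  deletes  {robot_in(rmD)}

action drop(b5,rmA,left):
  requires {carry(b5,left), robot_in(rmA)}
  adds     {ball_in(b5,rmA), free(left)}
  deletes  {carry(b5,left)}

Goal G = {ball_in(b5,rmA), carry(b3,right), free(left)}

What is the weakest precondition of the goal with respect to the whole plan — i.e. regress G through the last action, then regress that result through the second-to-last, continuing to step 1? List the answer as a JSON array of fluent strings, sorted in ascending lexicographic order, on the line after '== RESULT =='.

Work backward from the goal:
  through step 4 (drop(b5,rmA,left)): drop {ball_in(b5,rmA), free(left)}, keep {carry(b3,right)}, require {carry(b5,left), robot_in(rmA)}
    → {carry(b3,right), carry(b5,left), robot_in(rmA)}
  through step 3 (go(rmD,rmA)): drop {robot_in(rmA)}, keep {carry(b3,right), carry(b5,left)}, require {robot_in(rmD)}
    → {carry(b3,right), carry(b5,left), robot_in(rmD)}
  through step 2 (pick(b3,rmD,right)): drop {carry(b3,right)}, keep {carry(b5,left), robot_in(rmD)}, require {ball_in(b3,rmD), free(right), robot_in(rmD)}
    → {ball_in(b3,rmD), carry(b5,left), free(right), robot_in(rmD)}
  through step 1 (go(rmA,rmD)): drop {robot_in(rmD)}, keep {ball_in(b3,rmD), carry(b5,left), free(right)}, require {robot_in(rmA)}
    → {ball_in(b3,rmD), carry(b5,left), free(right), robot_in(rmA)}

== RESULT ==
["ball_in(b3,rmD)", "carry(b5,left)", "free(right)", "robot_in(rmA)"]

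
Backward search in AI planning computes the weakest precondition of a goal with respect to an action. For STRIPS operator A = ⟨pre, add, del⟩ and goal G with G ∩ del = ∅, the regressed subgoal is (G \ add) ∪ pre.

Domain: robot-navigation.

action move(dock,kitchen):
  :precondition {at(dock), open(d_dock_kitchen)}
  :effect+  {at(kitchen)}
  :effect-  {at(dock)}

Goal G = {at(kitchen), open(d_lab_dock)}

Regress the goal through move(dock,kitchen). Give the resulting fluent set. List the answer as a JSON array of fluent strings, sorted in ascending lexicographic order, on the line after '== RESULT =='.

Regress:
  G ∩ del = {}  (empty — regression defined)
  G \ add = {at(kitchen), open(d_lab_dock)} \ {at(kitchen)} = {open(d_lab_dock)}
  ∪ pre   = {open(d_lab_dock)} ∪ {at(dock), open(d_dock_kitchen)}
          = {at(dock), open(d_dock_kitchen), open(d_lab_dock)}

== RESULT ==
["at(dock)", "open(d_dock_kitchen)", "open(d_lab_dock)"]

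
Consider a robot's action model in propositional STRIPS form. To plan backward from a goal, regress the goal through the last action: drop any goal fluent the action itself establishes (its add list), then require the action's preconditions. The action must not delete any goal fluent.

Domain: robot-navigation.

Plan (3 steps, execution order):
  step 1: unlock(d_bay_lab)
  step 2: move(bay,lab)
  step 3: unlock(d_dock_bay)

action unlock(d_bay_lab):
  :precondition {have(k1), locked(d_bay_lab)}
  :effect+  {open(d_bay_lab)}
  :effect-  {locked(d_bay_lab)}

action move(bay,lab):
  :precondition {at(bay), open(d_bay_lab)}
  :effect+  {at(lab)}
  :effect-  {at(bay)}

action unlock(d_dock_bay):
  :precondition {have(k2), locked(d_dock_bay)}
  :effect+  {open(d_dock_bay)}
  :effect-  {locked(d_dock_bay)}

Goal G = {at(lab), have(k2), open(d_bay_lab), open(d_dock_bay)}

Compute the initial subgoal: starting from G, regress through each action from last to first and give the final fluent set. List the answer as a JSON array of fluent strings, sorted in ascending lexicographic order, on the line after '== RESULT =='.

Work backward from the goal:
  through step 3 (unlock(d_dock_bay)): drop {open(d_dock_bay)}, keep {at(lab), have(k2), open(d_bay_lab)}, require {have(k2), locked(d_dock_bay)}
    → {at(lab), have(k2), locked(d_dock_bay), open(d_bay_lab)}
  through step 2 (move(bay,lab)): drop {at(lab)}, keep {have(k2), locked(d_dock_bay), open(d_bay_lab)}, require {at(bay), open(d_bay_lab)}
    → {at(bay), have(k2), locked(d_dock_bay), open(d_bay_lab)}
  through step 1 (unlock(d_bay_lab)): drop {open(d_bay_lab)}, keep {at(bay), have(k2), locked(d_dock_bay)}, require {have(k1), locked(d_bay_lab)}
    → {at(bay), have(k1), have(k2), locked(d_bay_lab), locked(d_dock_bay)}

== RESULT ==
["at(bay)", "have(k1)", "have(k2)", "locked(d_bay_lab)", "locked(d_dock_bay)"]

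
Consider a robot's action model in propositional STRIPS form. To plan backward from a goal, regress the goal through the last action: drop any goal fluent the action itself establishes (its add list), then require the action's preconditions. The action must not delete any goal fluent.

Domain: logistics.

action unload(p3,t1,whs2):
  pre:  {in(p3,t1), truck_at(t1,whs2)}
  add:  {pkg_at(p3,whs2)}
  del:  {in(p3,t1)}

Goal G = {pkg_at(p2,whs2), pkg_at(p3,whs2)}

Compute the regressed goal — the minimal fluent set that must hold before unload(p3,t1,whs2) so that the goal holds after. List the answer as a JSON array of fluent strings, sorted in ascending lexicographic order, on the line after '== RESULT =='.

Compute (G \ add) ∪ pre:
  G ∩ del = {}  (empty — regression defined)
  G \ add = {pkg_at(p2,whs2), pkg_at(p3,whs2)} \ {pkg_at(p3,whs2)} = {pkg_at(p2,whs2)}
  ∪ pre   = {pkg_at(p2,whs2)} ∪ {in(p3,t1), truck_at(t1,whs2)}
          = {in(p3,t1), pkg_at(p2,whs2), truck_at(t1,whs2)}

== RESULT ==
["in(p3,t1)", "pkg_at(p2,whs2)", "truck_at(t1,whs2)"]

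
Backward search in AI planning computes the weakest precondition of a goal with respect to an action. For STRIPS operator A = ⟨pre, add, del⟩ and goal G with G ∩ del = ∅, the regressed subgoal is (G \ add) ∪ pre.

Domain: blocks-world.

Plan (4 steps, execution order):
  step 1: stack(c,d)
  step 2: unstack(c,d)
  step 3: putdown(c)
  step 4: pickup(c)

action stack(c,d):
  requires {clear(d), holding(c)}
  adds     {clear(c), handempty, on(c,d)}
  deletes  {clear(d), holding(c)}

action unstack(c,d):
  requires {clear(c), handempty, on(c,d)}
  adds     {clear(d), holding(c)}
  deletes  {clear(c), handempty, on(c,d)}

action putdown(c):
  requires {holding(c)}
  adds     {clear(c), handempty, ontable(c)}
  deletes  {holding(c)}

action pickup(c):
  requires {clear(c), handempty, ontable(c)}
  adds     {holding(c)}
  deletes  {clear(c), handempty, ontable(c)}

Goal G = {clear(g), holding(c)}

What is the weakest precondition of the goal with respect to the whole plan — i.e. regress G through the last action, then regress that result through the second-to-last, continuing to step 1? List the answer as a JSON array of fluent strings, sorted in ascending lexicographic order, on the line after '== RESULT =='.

Work backward from the goal:
  through step 4 (pickup(c)): drop {holding(c)}, keep {clear(g)}, require {clear(c), handempty, ontable(c)}
    → {clear(c), clear(g), handempty, ontable(c)}
  through step 3 (putdown(c)): drop {clear(c), handempty, ontable(c)}, keep {clear(g)}, require {holding(c)}
    → {clear(g), holding(c)}
  through step 2 (unstack(c,d)): drop {holding(c)}, keep {clear(g)}, require {clear(c), handempty, on(c,d)}
    → {clear(c), clear(g), handempty, on(c,d)}
  through step 1 (stack(c,d)): drop {clear(c), handempty, on(c,d)}, keep {clear(g)}, require {clear(d), holding(c)}
    → {clear(d), clear(g), holding(c)}

== RESULT ==
["clear(d)", "clear(g)", "holding(c)"]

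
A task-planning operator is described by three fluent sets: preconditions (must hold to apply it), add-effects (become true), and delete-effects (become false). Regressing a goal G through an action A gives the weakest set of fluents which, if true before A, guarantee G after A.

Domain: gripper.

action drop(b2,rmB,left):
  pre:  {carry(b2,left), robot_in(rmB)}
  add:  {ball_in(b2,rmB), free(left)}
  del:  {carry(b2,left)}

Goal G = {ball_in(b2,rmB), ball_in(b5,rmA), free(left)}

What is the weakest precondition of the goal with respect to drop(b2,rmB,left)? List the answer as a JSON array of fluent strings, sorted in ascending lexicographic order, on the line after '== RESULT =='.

Compute (G \ add) ∪ pre:
  G ∩ del = {}  (empty — regression defined)
  G \ add = {ball_in(b2,rmB), ball_in(b5,rmA), free(left)} \ {ball_in(b2,rmB), free(left)} = {ball_in(b5,rmA)}
  ∪ pre   = {ball_in(b5,rmA)} ∪ {carry(b2,left), robot_in(rmB)}
          = {ball_in(b5,rmA), carry(b2,left), robot_in(rmB)}

== RESULT ==
["ball_in(b5,rmA)", "carry(b2,left)", "robot_in(rmB)"]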